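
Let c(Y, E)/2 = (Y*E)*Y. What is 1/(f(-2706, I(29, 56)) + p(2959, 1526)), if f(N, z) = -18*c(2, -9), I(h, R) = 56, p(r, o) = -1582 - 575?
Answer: -1/861 ≈ -0.0011614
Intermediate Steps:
p(r, o) = -2157
c(Y, E) = 2*E*Y² (c(Y, E) = 2*((Y*E)*Y) = 2*((E*Y)*Y) = 2*(E*Y²) = 2*E*Y²)
f(N, z) = 1296 (f(N, z) = -36*(-9)*2² = -36*(-9)*4 = -18*(-72) = 1296)
1/(f(-2706, I(29, 56)) + p(2959, 1526)) = 1/(1296 - 2157) = 1/(-861) = -1/861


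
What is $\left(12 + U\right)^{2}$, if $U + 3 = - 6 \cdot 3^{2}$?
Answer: $2025$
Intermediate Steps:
$U = -57$ ($U = -3 - 6 \cdot 3^{2} = -3 - 54 = -57$)
$\left(12 + U\right)^{2} = \left(12 - 57\right)^{2} = \left(-45\right)^{2} = 2025$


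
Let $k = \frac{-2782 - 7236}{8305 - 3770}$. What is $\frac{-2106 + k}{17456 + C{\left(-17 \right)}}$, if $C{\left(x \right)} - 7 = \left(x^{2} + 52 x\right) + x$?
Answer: $- \frac{9560728}{76419285} \approx -0.12511$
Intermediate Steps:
$C{\left(x \right)} = 7 + x^{2} + 53 x$ ($C{\left(x \right)} = 7 + \left(\left(x^{2} + 52 x\right) + x\right) = 7 + \left(x^{2} + 53 x\right) = 7 + x^{2} + 53 x$)
$k = - \frac{10018}{4535} \approx -2.209$
$\frac{-2106 + k}{17456 + C{\left(-17 \right)}} = \frac{-2106 - \frac{10018}{4535}}{17456 + \left(7 + \left(-17\right)^{2} + 53 \left(-17\right)\right)} = - \frac{9560728}{4535 \left(17456 + \left(7 + 289 - 901\right)\right)} = - \frac{9560728}{4535 \left(17456 - 605\right)} = - \frac{9560728}{4535 \cdot 16851} = \left(- \frac{9560728}{4535}\right) \frac{1}{16851} = - \frac{9560728}{76419285}$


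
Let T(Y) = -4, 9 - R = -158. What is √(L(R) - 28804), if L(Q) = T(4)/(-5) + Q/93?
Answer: I*√6227583645/465 ≈ 169.71*I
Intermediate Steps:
R = 167 (R = 9 - 1*(-158) = 9 + 158 = 167)
L(Q) = ⅘ + Q/93 (L(Q) = -4/(-5) + Q/93 = -4*(-⅕) + Q*(1/93) = ⅘ + Q/93)
√(L(R) - 28804) = √((⅘ + (1/93)*167) - 28804) = √((⅘ + 167/93) - 28804) = √(1207/465 - 28804) = √(-13392653/465) = I*√6227583645/465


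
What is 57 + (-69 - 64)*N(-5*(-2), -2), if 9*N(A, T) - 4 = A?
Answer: -1349/9 ≈ -149.89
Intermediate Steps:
N(A, T) = 4/9 + A/9
57 + (-69 - 64)*N(-5*(-2), -2) = 57 + (-69 - 64)*(4/9 + (-5*(-2))/9) = 57 - 133*(4/9 + (1/9)*10) = 57 - 133*(4/9 + 10/9) = 57 - 133*14/9 = 57 - 1862/9 = -1349/9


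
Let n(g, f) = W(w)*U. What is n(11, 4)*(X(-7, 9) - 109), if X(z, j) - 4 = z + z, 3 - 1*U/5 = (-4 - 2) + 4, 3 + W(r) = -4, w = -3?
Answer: 20825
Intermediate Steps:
W(r) = -7 (W(r) = -3 - 4 = -7)
U = 25 (U = 15 - 5*((-4 - 2) + 4) = 15 - 5*(-6 + 4) = 15 - 5*(-2) = 15 + 10 = 25)
X(z, j) = 4 + 2*z (X(z, j) = 4 + (z + z) = 4 + 2*z)
n(g, f) = -175 (n(g, f) = -7*25 = -175)
n(11, 4)*(X(-7, 9) - 109) = -175*((4 + 2*(-7)) - 109) = -175*((4 - 14) - 109) = -175*(-10 - 109) = -175*(-119) = 20825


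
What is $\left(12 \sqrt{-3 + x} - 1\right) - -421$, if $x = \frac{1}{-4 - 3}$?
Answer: $420 + \frac{12 i \sqrt{154}}{7} \approx 420.0 + 21.274 i$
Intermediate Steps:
$x = - \frac{1}{7}$ ($x = \frac{1}{-7} = - \frac{1}{7} \approx -0.14286$)
$\left(12 \sqrt{-3 + x} - 1\right) - -421 = \left(12 \sqrt{-3 - \frac{1}{7}} - 1\right) - -421 = \left(12 \sqrt{- \frac{22}{7}} - 1\right) + 421 = \left(12 \frac{i \sqrt{154}}{7} - 1\right) + 421 = \left(\frac{12 i \sqrt{154}}{7} - 1\right) + 421 = \left(-1 + \frac{12 i \sqrt{154}}{7}\right) + 421 = 420 + \frac{12 i \sqrt{154}}{7}$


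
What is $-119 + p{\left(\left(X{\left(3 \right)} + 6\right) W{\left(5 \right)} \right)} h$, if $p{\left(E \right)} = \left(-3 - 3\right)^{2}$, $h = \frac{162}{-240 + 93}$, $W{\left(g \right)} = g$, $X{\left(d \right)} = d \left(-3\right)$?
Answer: $- \frac{7775}{49} \approx -158.67$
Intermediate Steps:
$X{\left(d \right)} = - 3 d$
$h = - \frac{54}{49}$ ($h = \frac{162}{-147} = 162 \left(- \frac{1}{147}\right) = - \frac{54}{49} \approx -1.102$)
$p{\left(E \right)} = 36$ ($p{\left(E \right)} = \left(-6\right)^{2} = 36$)
$-119 + p{\left(\left(X{\left(3 \right)} + 6\right) W{\left(5 \right)} \right)} h = -119 + 36 \left(- \frac{54}{49}\right) = -119 - \frac{1944}{49} = - \frac{7775}{49}$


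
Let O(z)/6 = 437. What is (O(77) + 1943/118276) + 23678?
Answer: 3110660743/118276 ≈ 26300.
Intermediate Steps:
O(z) = 2622 (O(z) = 6*437 = 2622)
(O(77) + 1943/118276) + 23678 = (2622 + 1943/118276) + 23678 = 310121615/118276 + 23678 = 3110660743/118276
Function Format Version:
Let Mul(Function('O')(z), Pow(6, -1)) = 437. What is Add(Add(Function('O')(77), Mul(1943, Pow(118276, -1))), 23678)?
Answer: Rational(3110660743, 118276) ≈ 26300.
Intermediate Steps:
Function('O')(z) = 2622 (Function('O')(z) = Mul(6, 437) = 2622)
Add(Add(Function('O')(77), Mul(1943, Pow(118276, -1))), 23678) = Add(Add(2622, Mul(1943, Pow(118276, -1))), 23678) = Add(Add(2622, Mul(1943, Rational(1, 118276))), 23678) = Add(Add(2622, Rational(1943, 118276)), 23678) = Add(Rational(310121615, 118276), 23678) = Rational(3110660743, 118276)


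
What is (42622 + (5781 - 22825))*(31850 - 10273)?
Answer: 551896506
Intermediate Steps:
(42622 + (5781 - 22825))*(31850 - 10273) = (42622 - 17044)*21577 = 25578*21577 = 551896506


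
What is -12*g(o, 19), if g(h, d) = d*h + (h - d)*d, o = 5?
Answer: 2052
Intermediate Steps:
g(h, d) = d*h + d*(h - d)
-12*g(o, 19) = -228*(-1*19 + 2*5) = -228*(-19 + 10) = -228*(-9) = -12*(-171) = 2052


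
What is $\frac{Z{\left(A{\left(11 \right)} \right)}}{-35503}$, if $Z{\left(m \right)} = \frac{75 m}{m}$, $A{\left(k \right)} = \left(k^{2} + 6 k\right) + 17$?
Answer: $- \frac{75}{35503} \approx -0.0021125$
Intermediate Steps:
$A{\left(k \right)} = 17 + k^{2} + 6 k$
$Z{\left(m \right)} = 75$
$\frac{Z{\left(A{\left(11 \right)} \right)}}{-35503} = \frac{75}{-35503} = 75 \left(- \frac{1}{35503}\right) = - \frac{75}{35503}$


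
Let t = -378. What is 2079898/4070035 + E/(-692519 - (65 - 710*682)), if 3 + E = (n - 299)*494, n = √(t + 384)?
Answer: 1034556666687/848048772740 - 19*√6/8014 ≈ 1.2141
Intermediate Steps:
n = √6 (n = √(-378 + 384) = √6 ≈ 2.4495)
E = -147709 + 494*√6 (E = -3 + (√6 - 299)*494 = -3 + (-299 + √6)*494 = -3 + (-147706 + 494*√6) = -147709 + 494*√6 ≈ -1.4650e+5)
2079898/4070035 + E/(-692519 - (65 - 710*682)) = 2079898/4070035 + (-147709 + 494*√6)/(-692519 - (65 - 710*682)) = 2079898*(1/4070035) + (-147709 + 494*√6)/(-692519 - (65 - 484220)) = 2079898/4070035 + (-147709 + 494*√6)/(-692519 - 1*(-484155)) = 2079898/4070035 + (-147709 + 494*√6)/(-692519 + 484155) = 2079898/4070035 + (-147709 + 494*√6)/(-208364) = 2079898/4070035 + (-147709 + 494*√6)*(-1/208364) = 2079898/4070035 + (147709/208364 - 19*√6/8014) = 1034556666687/848048772740 - 19*√6/8014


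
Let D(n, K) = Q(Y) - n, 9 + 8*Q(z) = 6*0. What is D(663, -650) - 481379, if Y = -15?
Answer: -3856345/8 ≈ -4.8204e+5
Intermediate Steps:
Q(z) = -9/8 (Q(z) = -9/8 + (6*0)/8 = -9/8 + (1/8)*0 = -9/8 + 0 = -9/8)
D(n, K) = -9/8 - n
D(663, -650) - 481379 = (-9/8 - 1*663) - 481379 = (-9/8 - 663) - 481379 = -5313/8 - 481379 = -3856345/8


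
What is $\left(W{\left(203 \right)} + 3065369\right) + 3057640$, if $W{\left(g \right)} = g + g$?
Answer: $6123415$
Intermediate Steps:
$W{\left(g \right)} = 2 g$
$\left(W{\left(203 \right)} + 3065369\right) + 3057640 = \left(2 \cdot 203 + 3065369\right) + 3057640 = \left(406 + 3065369\right) + 3057640 = 3065775 + 3057640 = 6123415$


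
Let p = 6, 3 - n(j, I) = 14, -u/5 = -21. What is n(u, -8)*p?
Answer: -66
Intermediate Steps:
u = 105 (u = -5*(-21) = 105)
n(j, I) = -11 (n(j, I) = 3 - 1*14 = 3 - 14 = -11)
n(u, -8)*p = -11*6 = -66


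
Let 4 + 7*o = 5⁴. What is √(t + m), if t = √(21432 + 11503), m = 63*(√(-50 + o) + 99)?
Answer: √(6237 + √32935 + 9*√1897) ≈ 82.526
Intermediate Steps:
o = 621/7 (o = -4/7 + (⅐)*5⁴ = -4/7 + (⅐)*625 = -4/7 + 625/7 = 621/7 ≈ 88.714)
m = 6237 + 9*√1897 (m = 63*(√(-50 + 621/7) + 99) = 63*(√(271/7) + 99) = 63*(√1897/7 + 99) = 63*(99 + √1897/7) = 6237 + 9*√1897 ≈ 6629.0)
t = √32935 ≈ 181.48
√(t + m) = √(√32935 + (6237 + 9*√1897)) = √(6237 + √32935 + 9*√1897)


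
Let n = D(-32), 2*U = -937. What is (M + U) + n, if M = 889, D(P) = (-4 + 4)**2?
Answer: 841/2 ≈ 420.50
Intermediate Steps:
U = -937/2 (U = (1/2)*(-937) = -937/2 ≈ -468.50)
D(P) = 0 (D(P) = 0**2 = 0)
n = 0
(M + U) + n = (889 - 937/2) + 0 = 841/2 + 0 = 841/2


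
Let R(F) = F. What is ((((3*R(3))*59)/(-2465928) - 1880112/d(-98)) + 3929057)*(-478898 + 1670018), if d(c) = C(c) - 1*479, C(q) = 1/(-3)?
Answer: 115359660348569498190/24625031 ≈ 4.6847e+12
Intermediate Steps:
C(q) = -⅓
d(c) = -1438/3 (d(c) = -⅓ - 1*479 = -⅓ - 479 = -1438/3)
((((3*R(3))*59)/(-2465928) - 1880112/d(-98)) + 3929057)*(-478898 + 1670018) = ((((3*3)*59)/(-2465928) - 1880112/(-1438/3)) + 3929057)*(-478898 + 1670018) = (((9*59)*(-1/2465928) - 1880112*(-3/1438)) + 3929057)*1191120 = ((531*(-1/2465928) + 2820168/719) + 3929057)*1191120 = ((-59/273992 + 2820168/719) + 3929057)*1191120 = (772703428235/197000248 + 3929057)*1191120 = (774797906834371/197000248)*1191120 = 115359660348569498190/24625031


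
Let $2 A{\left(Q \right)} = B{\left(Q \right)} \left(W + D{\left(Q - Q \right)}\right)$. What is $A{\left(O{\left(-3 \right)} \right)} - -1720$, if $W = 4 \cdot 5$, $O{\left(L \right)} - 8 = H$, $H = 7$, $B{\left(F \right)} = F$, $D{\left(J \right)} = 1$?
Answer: $\frac{3755}{2} \approx 1877.5$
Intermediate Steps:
$O{\left(L \right)} = 15$ ($O{\left(L \right)} = 8 + 7 = 15$)
$W = 20$
$A{\left(Q \right)} = \frac{21 Q}{2}$ ($A{\left(Q \right)} = \frac{Q \left(20 + 1\right)}{2} = \frac{Q 21}{2} = \frac{21 Q}{2}$)
$A{\left(O{\left(-3 \right)} \right)} - -1720 = \frac{21}{2} \cdot 15 - -1720 = \frac{315}{2} + 1720 = \frac{3755}{2}$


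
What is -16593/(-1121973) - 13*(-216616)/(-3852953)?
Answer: -79373151145/110843826571 ≈ -0.71608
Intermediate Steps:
-16593/(-1121973) - 13*(-216616)/(-3852953) = -16593*(-1/1121973) + 2816008*(-1/3852953) = 5531/373991 - 216616/296381 = -79373151145/110843826571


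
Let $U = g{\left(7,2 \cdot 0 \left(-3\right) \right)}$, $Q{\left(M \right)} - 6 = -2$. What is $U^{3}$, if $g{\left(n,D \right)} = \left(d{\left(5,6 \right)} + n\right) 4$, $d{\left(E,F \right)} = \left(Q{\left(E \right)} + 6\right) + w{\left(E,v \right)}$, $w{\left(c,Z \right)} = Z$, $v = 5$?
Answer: $681472$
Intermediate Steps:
$Q{\left(M \right)} = 4$ ($Q{\left(M \right)} = 6 - 2 = 4$)
$d{\left(E,F \right)} = 15$ ($d{\left(E,F \right)} = \left(4 + 6\right) + 5 = 10 + 5 = 15$)
$g{\left(n,D \right)} = 60 + 4 n$ ($g{\left(n,D \right)} = \left(15 + n\right) 4 = 60 + 4 n$)
$U = 88$ ($U = 60 + 4 \cdot 7 = 60 + 28 = 88$)
$U^{3} = 88^{3} = 681472$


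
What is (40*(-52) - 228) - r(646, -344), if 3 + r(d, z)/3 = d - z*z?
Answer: 350771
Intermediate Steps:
r(d, z) = -9 - 3*z² + 3*d (r(d, z) = -9 + 3*(d - z*z) = -9 + 3*(d - z²) = -9 + (-3*z² + 3*d) = -9 - 3*z² + 3*d)
(40*(-52) - 228) - r(646, -344) = (40*(-52) - 228) - (-9 - 3*(-344)² + 3*646) = (-2080 - 228) - (-9 - 3*118336 + 1938) = -2308 - (-9 - 355008 + 1938) = -2308 - 1*(-353079) = -2308 + 353079 = 350771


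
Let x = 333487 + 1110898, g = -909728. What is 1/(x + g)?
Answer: 1/534657 ≈ 1.8704e-6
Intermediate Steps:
x = 1444385
1/(x + g) = 1/(1444385 - 909728) = 1/534657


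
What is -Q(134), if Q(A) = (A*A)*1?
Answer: -17956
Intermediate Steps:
Q(A) = A**2 (Q(A) = A**2*1 = A**2)
-Q(134) = -1*134**2 = -1*17956 = -17956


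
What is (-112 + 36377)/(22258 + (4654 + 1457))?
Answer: 36265/28369 ≈ 1.2783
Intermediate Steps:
(-112 + 36377)/(22258 + (4654 + 1457)) = 36265/(22258 + 6111) = 36265/28369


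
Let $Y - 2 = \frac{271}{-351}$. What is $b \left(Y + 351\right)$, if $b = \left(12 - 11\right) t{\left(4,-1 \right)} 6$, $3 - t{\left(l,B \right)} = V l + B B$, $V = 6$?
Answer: $- \frac{5439808}{117} \approx -46494.0$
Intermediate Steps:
$t{\left(l,B \right)} = 3 - B^{2} - 6 l$ ($t{\left(l,B \right)} = 3 - \left(6 l + B B\right) = 3 - \left(6 l + B^{2}\right) = 3 - \left(B^{2} + 6 l\right) = 3 - B^{2} - 6 l$)
$Y = \frac{431}{351}$ ($Y = 2 + \frac{271}{-351} = 2 + 271 \left(- \frac{1}{351}\right) = 2 - \frac{271}{351} = \frac{431}{351} \approx 1.2279$)
$b = -132$ ($b = \left(12 - 11\right) \left(3 - \left(-1\right)^{2} - 24\right) 6 = 1 \left(3 - 1 - 24\right) 6 = 1 \left(\left(-22\right) 6\right) = 1 \left(-132\right) = -132$)
$b \left(Y + 351\right) = - 132 \left(\frac{431}{351} + 351\right) = \left(-132\right) \frac{123632}{351} = - \frac{5439808}{117}$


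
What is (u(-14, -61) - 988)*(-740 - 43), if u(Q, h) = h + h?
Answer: 869130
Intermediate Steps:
u(Q, h) = 2*h
(u(-14, -61) - 988)*(-740 - 43) = (2*(-61) - 988)*(-740 - 43) = (-122 - 988)*(-783) = -1110*(-783) = 869130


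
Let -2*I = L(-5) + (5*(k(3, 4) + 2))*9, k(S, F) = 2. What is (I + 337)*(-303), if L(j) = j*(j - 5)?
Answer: -67266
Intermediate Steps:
L(j) = j*(-5 + j)
I = -115 (I = -(-5*(-5 - 5) + (5*(2 + 2))*9)/2 = -(-5*(-10) + (5*4)*9)/2 = -(50 + 20*9)/2 = -(50 + 180)/2 = -1/2*230 = -115)
(I + 337)*(-303) = (-115 + 337)*(-303) = 222*(-303) = -67266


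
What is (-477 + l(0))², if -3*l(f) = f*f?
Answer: 227529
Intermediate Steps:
l(f) = -f²/3 (l(f) = -f*f/3 = -f²/3)
(-477 + l(0))² = (-477 - ⅓*0²)² = (-477 - ⅓*0)² = (-477 + 0)² = (-477)² = 227529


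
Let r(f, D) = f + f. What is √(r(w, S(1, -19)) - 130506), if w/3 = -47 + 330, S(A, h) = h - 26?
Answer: 6*I*√3578 ≈ 358.9*I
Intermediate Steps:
S(A, h) = -26 + h
w = 849 (w = 3*(-47 + 330) = 3*283 = 849)
r(f, D) = 2*f
√(r(w, S(1, -19)) - 130506) = √(2*849 - 130506) = √(1698 - 130506) = √(-128808) = 6*I*√3578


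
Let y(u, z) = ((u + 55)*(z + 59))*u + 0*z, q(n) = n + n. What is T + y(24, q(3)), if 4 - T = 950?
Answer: 122294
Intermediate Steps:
q(n) = 2*n
T = -946 (T = 4 - 1*950 = 4 - 950 = -946)
y(u, z) = u*(55 + u)*(59 + z) (y(u, z) = ((55 + u)*(59 + z))*u + 0 = u*(55 + u)*(59 + z) + 0 = u*(55 + u)*(59 + z))
T + y(24, q(3)) = -946 + 24*(3245 + 55*(2*3) + 59*24 + 24*(2*3)) = -946 + 24*(3245 + 55*6 + 1416 + 24*6) = -946 + 24*(3245 + 330 + 1416 + 144) = -946 + 24*5135 = -946 + 123240 = 122294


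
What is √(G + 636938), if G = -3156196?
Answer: I*√2519258 ≈ 1587.2*I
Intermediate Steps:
√(G + 636938) = √(-3156196 + 636938) = √(-2519258) = I*√2519258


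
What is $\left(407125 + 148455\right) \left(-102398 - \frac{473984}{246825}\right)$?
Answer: $- \frac{2808441380872744}{49365} \approx -5.6891 \cdot 10^{10}$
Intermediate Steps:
$\left(407125 + 148455\right) \left(-102398 - \frac{473984}{246825}\right) = 555580 \left(-102398 - \frac{473984}{246825}\right) = 555580 \left(- \frac{25274860334}{246825}\right) = - \frac{2808441380872744}{49365}$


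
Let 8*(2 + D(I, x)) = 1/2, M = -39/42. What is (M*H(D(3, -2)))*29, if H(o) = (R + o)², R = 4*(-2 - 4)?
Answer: -64928825/3584 ≈ -18116.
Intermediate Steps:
M = -13/14 (M = -39/42 = -1*13/14 = -13/14 ≈ -0.92857)
R = -24 (R = 4*(-6) = -24)
D(I, x) = -31/16 (D(I, x) = -2 + (⅛)/2 = -2 + (⅛)*(½) = -2 + 1/16 = -31/16)
H(o) = (-24 + o)²
(M*H(D(3, -2)))*29 = -13*(-24 - 31/16)²/14*29 = -13*(-415/16)²/14*29 = -13/14*172225/256*29 = -2238925/3584*29 = -64928825/3584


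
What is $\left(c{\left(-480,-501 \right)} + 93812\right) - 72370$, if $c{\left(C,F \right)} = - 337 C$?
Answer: $183202$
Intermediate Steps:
$\left(c{\left(-480,-501 \right)} + 93812\right) - 72370 = \left(\left(-337\right) \left(-480\right) + 93812\right) - 72370 = \left(161760 + 93812\right) - 72370 = 255572 - 72370 = 183202$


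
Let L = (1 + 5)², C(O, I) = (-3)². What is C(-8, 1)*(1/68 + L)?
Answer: 22041/68 ≈ 324.13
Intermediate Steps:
C(O, I) = 9
L = 36 (L = 6² = 36)
C(-8, 1)*(1/68 + L) = 9*(1/68 + 36) = 9*(2449/68) = 22041/68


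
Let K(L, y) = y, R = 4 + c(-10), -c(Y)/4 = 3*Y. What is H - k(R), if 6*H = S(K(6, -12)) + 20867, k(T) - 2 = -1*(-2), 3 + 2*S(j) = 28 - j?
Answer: 41723/12 ≈ 3476.9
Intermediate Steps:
c(Y) = -12*Y
R = 124 (R = 4 - 12*(-10) = 4 + 120 = 124)
S(j) = 25/2 - j/2 (S(j) = -3/2 + (28 - j)/2 = -3/2 + (14 - j/2) = 25/2 - j/2)
k(T) = 4 (k(T) = 2 - 1*(-2) = 2 + 2 = 4)
H = 41771/12 (H = ((25/2 - ½*(-12)) + 20867)/6 = ((25/2 + 6) + 20867)/6 = (37/2 + 20867)/6 = (⅙)*(41771/2) = 41771/12 ≈ 3480.9)
H - k(R) = 41771/12 - 1*4 = 41771/12 - 4 = 41723/12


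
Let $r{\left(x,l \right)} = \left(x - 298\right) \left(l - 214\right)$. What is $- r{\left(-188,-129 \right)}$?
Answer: $-166698$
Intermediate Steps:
$r{\left(x,l \right)} = \left(-298 + x\right) \left(-214 + l\right)$
$- r{\left(-188,-129 \right)} = - (63772 - -38442 - -40232 - -24252) = - (63772 + 38442 + 40232 + 24252) = \left(-1\right) 166698 = -166698$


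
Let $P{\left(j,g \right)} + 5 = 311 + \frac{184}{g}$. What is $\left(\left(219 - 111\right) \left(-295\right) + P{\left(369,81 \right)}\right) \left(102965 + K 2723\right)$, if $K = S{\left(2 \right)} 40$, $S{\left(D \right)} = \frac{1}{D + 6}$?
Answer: $- \frac{99314113400}{27} \approx -3.6783 \cdot 10^{9}$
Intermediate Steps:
$S{\left(D \right)} = \frac{1}{6 + D}$
$P{\left(j,g \right)} = 306 + \frac{184}{g}$ ($P{\left(j,g \right)} = -5 + \left(311 + \frac{184}{g}\right) = 306 + \frac{184}{g}$)
$K = 5$ ($K = \frac{1}{6 + 2} \cdot 40 = \frac{1}{8} \cdot 40 = 5$)
$\left(\left(219 - 111\right) \left(-295\right) + P{\left(369,81 \right)}\right) \left(102965 + K 2723\right) = \left(\left(219 - 111\right) \left(-295\right) + \left(306 + \frac{184}{81}\right)\right) \left(102965 + 5 \cdot 2723\right) = \left(108 \left(-295\right) + \left(306 + 184 \cdot \frac{1}{81}\right)\right) \left(102965 + 13615\right) = \left(-31860 + \left(306 + \frac{184}{81}\right)\right) 116580 = \left(-31860 + \frac{24970}{81}\right) 116580 = \left(- \frac{2555690}{81}\right) 116580 = - \frac{99314113400}{27}$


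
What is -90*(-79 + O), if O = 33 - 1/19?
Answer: 78750/19 ≈ 4144.7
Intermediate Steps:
O = 626/19 (O = 33 - 1*1/19 = 33 - 1/19 = 626/19 ≈ 32.947)
-90*(-79 + O) = -90*(-79 + 626/19) = -90*(-875/19) = 78750/19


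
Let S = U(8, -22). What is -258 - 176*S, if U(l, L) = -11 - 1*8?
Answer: 3086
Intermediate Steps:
U(l, L) = -19 (U(l, L) = -11 - 8 = -19)
S = -19
-258 - 176*S = -258 - 176*(-19) = -258 + 3344 = 3086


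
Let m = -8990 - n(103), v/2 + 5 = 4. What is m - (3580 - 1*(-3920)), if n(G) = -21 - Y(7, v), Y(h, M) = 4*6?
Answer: -16445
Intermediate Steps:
v = -2 (v = -10 + 2*4 = -10 + 8 = -2)
Y(h, M) = 24
n(G) = -45 (n(G) = -21 - 1*24 = -21 - 24 = -45)
m = -8945 (m = -8990 - 1*(-45) = -8990 + 45 = -8945)
m - (3580 - 1*(-3920)) = -8945 - (3580 - 1*(-3920)) = -8945 - (3580 + 3920) = -8945 - 1*7500 = -8945 - 7500 = -16445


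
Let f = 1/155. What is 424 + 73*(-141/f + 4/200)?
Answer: -79749477/50 ≈ -1.5950e+6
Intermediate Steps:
f = 1/155 ≈ 0.0064516
424 + 73*(-141/f + 4/200) = 424 + 73*(-141/1/155 + 4/200) = 424 + 73*(-141*155 + 4*(1/200)) = 424 + 73*(-21855 + 1/50) = 424 + 73*(-1092749/50) = 424 - 79770677/50 = -79749477/50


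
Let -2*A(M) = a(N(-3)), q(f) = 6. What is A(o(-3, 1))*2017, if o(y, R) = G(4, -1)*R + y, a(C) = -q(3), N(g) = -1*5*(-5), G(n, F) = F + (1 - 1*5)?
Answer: 6051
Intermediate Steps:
G(n, F) = -4 + F (G(n, F) = F + (1 - 5) = F - 4 = -4 + F)
N(g) = 25 (N(g) = -5*(-5) = 25)
a(C) = -6 (a(C) = -1*6 = -6)
o(y, R) = y - 5*R (o(y, R) = (-4 - 1)*R + y = -5*R + y = y - 5*R)
A(M) = 3 (A(M) = -1/2*(-6) = 3)
A(o(-3, 1))*2017 = 3*2017 = 6051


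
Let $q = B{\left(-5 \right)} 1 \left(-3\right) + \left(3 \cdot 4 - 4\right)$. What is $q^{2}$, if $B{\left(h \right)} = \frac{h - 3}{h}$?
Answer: $\frac{256}{25} \approx 10.24$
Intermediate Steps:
$B{\left(h \right)} = \frac{-3 + h}{h}$ ($B{\left(h \right)} = \frac{h - 3}{h} = \frac{-3 + h}{h}$)
$q = \frac{16}{5}$ ($q = \frac{-3 - 5}{-5} \cdot 1 \left(-3\right) + \left(3 \cdot 4 - 4\right) = \left(- \frac{1}{5}\right) \left(-8\right) \left(-3\right) + \left(12 - 4\right) = \frac{8}{5} \left(-3\right) + 8 = - \frac{24}{5} + 8 = \frac{16}{5} \approx 3.2$)
$q^{2} = \left(\frac{16}{5}\right)^{2} = \frac{256}{25}$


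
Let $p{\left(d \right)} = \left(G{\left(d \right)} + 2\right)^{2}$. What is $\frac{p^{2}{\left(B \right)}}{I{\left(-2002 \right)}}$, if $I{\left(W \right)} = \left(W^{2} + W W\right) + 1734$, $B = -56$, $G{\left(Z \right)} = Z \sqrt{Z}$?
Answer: $\frac{69140728}{17977} + \frac{78674176 i \sqrt{14}}{4008871} \approx 3846.1 + 73.43 i$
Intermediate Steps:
$G{\left(Z \right)} = Z^{\frac{3}{2}}$
$p{\left(d \right)} = \left(2 + d^{\frac{3}{2}}\right)^{2}$ ($p{\left(d \right)} = \left(d^{\frac{3}{2}} + 2\right)^{2} = \left(2 + d^{\frac{3}{2}}\right)^{2}$)
$I{\left(W \right)} = 1734 + 2 W^{2}$ ($I{\left(W \right)} = \left(W^{2} + W^{2}\right) + 1734 = 2 W^{2} + 1734 = 1734 + 2 W^{2}$)
$\frac{p^{2}{\left(B \right)}}{I{\left(-2002 \right)}} = \frac{\left(\left(2 + \left(-56\right)^{\frac{3}{2}}\right)^{2}\right)^{2}}{1734 + 2 \left(-2002\right)^{2}} = \frac{\left(\left(2 - 112 i \sqrt{14}\right)^{2}\right)^{2}}{1734 + 2 \cdot 4008004} = \frac{\left(2 - 112 i \sqrt{14}\right)^{4}}{1734 + 8016008} = \frac{\left(2 - 112 i \sqrt{14}\right)^{4}}{8017742}$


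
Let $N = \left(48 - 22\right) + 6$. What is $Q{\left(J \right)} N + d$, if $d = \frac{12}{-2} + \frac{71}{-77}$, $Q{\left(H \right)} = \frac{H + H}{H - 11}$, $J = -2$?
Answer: $\frac{2927}{1001} \approx 2.9241$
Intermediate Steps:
$Q{\left(H \right)} = \frac{2 H}{-11 + H}$
$d = - \frac{533}{77}$ ($d = 12 \left(- \frac{1}{2}\right) + 71 \left(- \frac{1}{77}\right) = -6 - \frac{71}{77} = - \frac{533}{77} \approx -6.9221$)
$N = 32$ ($N = 26 + 6 = 32$)
$Q{\left(J \right)} N + d = 2 \left(-2\right) \frac{1}{-11 - 2} \cdot 32 - \frac{533}{77} = 2 \left(-2\right) \frac{1}{-13} \cdot 32 - \frac{533}{77} = 2 \left(-2\right) \left(- \frac{1}{13}\right) 32 - \frac{533}{77} = \frac{4}{13} \cdot 32 - \frac{533}{77} = \frac{128}{13} - \frac{533}{77} = \frac{2927}{1001}$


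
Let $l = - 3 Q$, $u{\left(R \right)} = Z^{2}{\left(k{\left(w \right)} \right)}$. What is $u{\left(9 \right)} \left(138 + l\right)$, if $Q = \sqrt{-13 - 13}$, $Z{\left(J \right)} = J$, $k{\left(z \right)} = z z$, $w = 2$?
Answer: $2208 - 48 i \sqrt{26} \approx 2208.0 - 244.75 i$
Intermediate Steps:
$k{\left(z \right)} = z^{2}$
$Q = i \sqrt{26}$ ($Q = \sqrt{-26} = i \sqrt{26} \approx 5.099 i$)
$u{\left(R \right)} = 16$ ($u{\left(R \right)} = \left(2^{2}\right)^{2} = 4^{2} = 16$)
$l = - 3 i \sqrt{26} \approx - 15.297 i$
$u{\left(9 \right)} \left(138 + l\right) = 16 \left(138 - 3 i \sqrt{26}\right) = 2208 - 48 i \sqrt{26}$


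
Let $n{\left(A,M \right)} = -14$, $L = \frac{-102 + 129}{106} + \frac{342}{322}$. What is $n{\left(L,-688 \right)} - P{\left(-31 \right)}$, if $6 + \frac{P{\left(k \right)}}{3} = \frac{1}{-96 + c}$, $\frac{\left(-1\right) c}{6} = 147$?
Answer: $\frac{1305}{326} \approx 4.0031$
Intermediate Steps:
$c = -882$ ($c = \left(-6\right) 147 = -882$)
$L = \frac{22473}{17066}$ ($L = 27 \cdot \frac{1}{106} + 342 \cdot \frac{1}{322} = \frac{27}{106} + \frac{171}{161} = \frac{22473}{17066} \approx 1.3168$)
$P{\left(k \right)} = - \frac{5869}{326}$ ($P{\left(k \right)} = -18 + \frac{3}{-96 - 882} = -18 + \frac{3}{-978} = -18 + 3 \left(- \frac{1}{978}\right) = -18 - \frac{1}{326} = - \frac{5869}{326}$)
$n{\left(L,-688 \right)} - P{\left(-31 \right)} = -14 - - \frac{5869}{326} = -14 + \frac{5869}{326} = \frac{1305}{326}$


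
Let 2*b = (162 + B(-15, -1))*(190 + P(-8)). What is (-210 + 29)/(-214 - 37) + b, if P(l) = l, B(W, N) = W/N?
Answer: 4043038/251 ≈ 16108.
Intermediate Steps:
b = 16107 (b = ((162 - 15/(-1))*(190 - 8))/2 = ((162 - 15*(-1))*182)/2 = ((162 + 15)*182)/2 = (177*182)/2 = (½)*32214 = 16107)
(-210 + 29)/(-214 - 37) + b = (-210 + 29)/(-214 - 37) + 16107 = -181/(-251) + 16107 = -181*(-1/251) + 16107 = 181/251 + 16107 = 4043038/251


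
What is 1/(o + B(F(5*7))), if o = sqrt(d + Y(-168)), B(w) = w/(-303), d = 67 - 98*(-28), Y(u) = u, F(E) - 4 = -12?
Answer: -2424/242651123 + 91809*sqrt(2643)/242651123 ≈ 0.019441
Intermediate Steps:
F(E) = -8 (F(E) = 4 - 12 = -8)
d = 2811 (d = 67 + 2744 = 2811)
B(w) = -w/303 (B(w) = w*(-1/303) = -w/303)
o = sqrt(2643) (o = sqrt(2811 - 168) = sqrt(2643) ≈ 51.410)
1/(o + B(F(5*7))) = 1/(sqrt(2643) - 1/303*(-8)) = 1/(sqrt(2643) + 8/303) = 1/(8/303 + sqrt(2643))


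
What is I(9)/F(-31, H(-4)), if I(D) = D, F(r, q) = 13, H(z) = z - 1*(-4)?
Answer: 9/13 ≈ 0.69231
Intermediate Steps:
H(z) = 4 + z (H(z) = z + 4 = 4 + z)
I(9)/F(-31, H(-4)) = 9/13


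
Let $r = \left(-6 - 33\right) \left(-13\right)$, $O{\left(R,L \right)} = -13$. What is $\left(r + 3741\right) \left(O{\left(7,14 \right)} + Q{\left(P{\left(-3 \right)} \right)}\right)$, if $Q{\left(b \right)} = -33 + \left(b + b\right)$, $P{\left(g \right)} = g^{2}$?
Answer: $-118944$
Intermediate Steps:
$r = 507$ ($r = \left(-39\right) \left(-13\right) = 507$)
$Q{\left(b \right)} = -33 + 2 b$
$\left(r + 3741\right) \left(O{\left(7,14 \right)} + Q{\left(P{\left(-3 \right)} \right)}\right) = \left(507 + 3741\right) \left(-13 - \left(33 - 2 \left(-3\right)^{2}\right)\right) = 4248 \left(-13 + \left(-33 + 2 \cdot 9\right)\right) = 4248 \left(-13 + \left(-33 + 18\right)\right) = 4248 \left(-13 - 15\right) = 4248 \left(-28\right) = -118944$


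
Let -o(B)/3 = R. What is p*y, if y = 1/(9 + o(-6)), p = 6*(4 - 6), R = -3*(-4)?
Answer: 4/9 ≈ 0.44444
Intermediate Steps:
R = 12
o(B) = -36 (o(B) = -3*12 = -36)
p = -12 (p = 6*(-2) = -12)
y = -1/27 (y = 1/(9 - 36) = 1/(-27) = -1/27 ≈ -0.037037)
p*y = -12*(-1/27) = 4/9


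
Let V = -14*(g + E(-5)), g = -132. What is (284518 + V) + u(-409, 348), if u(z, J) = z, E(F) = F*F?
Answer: 285607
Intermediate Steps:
E(F) = F²
V = 1498 (V = -14*(-132 + (-5)²) = -14*(-132 + 25) = -14*(-107) = 1498)
(284518 + V) + u(-409, 348) = (284518 + 1498) - 409 = 286016 - 409 = 285607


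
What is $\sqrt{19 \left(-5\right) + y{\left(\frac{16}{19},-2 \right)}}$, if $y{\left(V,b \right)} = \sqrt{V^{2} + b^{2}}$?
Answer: $\frac{\sqrt{-34295 + 190 \sqrt{17}}}{19} \approx 9.6348 i$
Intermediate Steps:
$\sqrt{19 \left(-5\right) + y{\left(\frac{16}{19},-2 \right)}} = \sqrt{19 \left(-5\right) + \sqrt{\left(\frac{16}{19}\right)^{2} + \left(-2\right)^{2}}} = \sqrt{-95 + \sqrt{\left(16 \cdot \frac{1}{19}\right)^{2} + 4}} = \sqrt{-95 + \sqrt{\left(\frac{16}{19}\right)^{2} + 4}} = \sqrt{-95 + \sqrt{\frac{256}{361} + 4}} = \sqrt{-95 + \sqrt{\frac{1700}{361}}} = \sqrt{-95 + \frac{10 \sqrt{17}}{19}}$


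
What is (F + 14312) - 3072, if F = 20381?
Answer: 31621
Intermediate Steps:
(F + 14312) - 3072 = (20381 + 14312) - 3072 = 34693 - 3072 = 31621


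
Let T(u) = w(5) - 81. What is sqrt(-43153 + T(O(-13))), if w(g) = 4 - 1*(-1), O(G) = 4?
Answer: I*sqrt(43229) ≈ 207.92*I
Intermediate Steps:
w(g) = 5 (w(g) = 4 + 1 = 5)
T(u) = -76 (T(u) = 5 - 81 = -76)
sqrt(-43153 + T(O(-13))) = sqrt(-43153 - 76) = sqrt(-43229) = I*sqrt(43229)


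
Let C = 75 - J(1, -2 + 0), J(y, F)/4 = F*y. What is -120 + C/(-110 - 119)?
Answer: -27563/229 ≈ -120.36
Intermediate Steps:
J(y, F) = 4*F*y (J(y, F) = 4*(F*y) = 4*F*y)
C = 83 (C = 75 - 4*(-2 + 0) = 75 - 4*(-2) = 75 - 1*(-8) = 75 + 8 = 83)
-120 + C/(-110 - 119) = -120 + 83/(-110 - 119) = -120 + 83/(-229) = -120 + 83*(-1/229) = -120 - 83/229 = -27563/229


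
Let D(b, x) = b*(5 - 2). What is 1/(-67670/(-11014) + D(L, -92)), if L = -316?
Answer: -5507/5186801 ≈ -0.0010617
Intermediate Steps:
D(b, x) = 3*b (D(b, x) = b*3 = 3*b)
1/(-67670/(-11014) + D(L, -92)) = 1/(-67670/(-11014) + 3*(-316)) = 1/(-67670*(-1/11014) - 948) = 1/(33835/5507 - 948) = 1/(-5186801/5507) = -5507/5186801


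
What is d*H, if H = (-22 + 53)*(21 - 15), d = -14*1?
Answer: -2604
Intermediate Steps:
d = -14
H = 186 (H = 31*6 = 186)
d*H = -14*186 = -2604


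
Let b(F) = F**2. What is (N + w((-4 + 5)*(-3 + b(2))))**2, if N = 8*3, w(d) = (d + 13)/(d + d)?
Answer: 961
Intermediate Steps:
w(d) = (13 + d)/(2*d) (w(d) = (13 + d)/((2*d)) = (13 + d)*(1/(2*d)) = (13 + d)/(2*d))
N = 24
(N + w((-4 + 5)*(-3 + b(2))))**2 = (24 + (13 + (-4 + 5)*(-3 + 2**2))/(2*(((-4 + 5)*(-3 + 2**2)))))**2 = (24 + (13 + 1*(-3 + 4))/(2*((1*(-3 + 4)))))**2 = (24 + (13 + 1*1)/(2*((1*1))))**2 = (24 + (1/2)*(13 + 1)/1)**2 = (24 + (1/2)*1*14)**2 = (24 + 7)**2 = 31**2 = 961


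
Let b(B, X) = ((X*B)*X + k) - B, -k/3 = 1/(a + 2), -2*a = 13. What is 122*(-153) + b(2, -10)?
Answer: -55402/3 ≈ -18467.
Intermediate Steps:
a = -13/2 (a = -1/2*13 = -13/2 ≈ -6.5000)
k = 2/3 (k = -3/(-13/2 + 2) = -3/(-9/2) = -3*(-2/9) = 2/3 ≈ 0.66667)
b(B, X) = 2/3 - B + B*X**2 (b(B, X) = ((X*B)*X + 2/3) - B = ((B*X)*X + 2/3) - B = (B*X**2 + 2/3) - B = (2/3 + B*X**2) - B = 2/3 - B + B*X**2)
122*(-153) + b(2, -10) = 122*(-153) + (2/3 - 1*2 + 2*(-10)**2) = -18666 + (2/3 - 2 + 2*100) = -18666 + (2/3 - 2 + 200) = -18666 + 596/3 = -55402/3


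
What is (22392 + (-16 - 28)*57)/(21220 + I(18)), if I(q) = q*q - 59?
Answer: 19884/21485 ≈ 0.92548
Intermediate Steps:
I(q) = -59 + q² (I(q) = q² - 59 = -59 + q²)
(22392 + (-16 - 28)*57)/(21220 + I(18)) = (22392 + (-16 - 28)*57)/(21220 + (-59 + 18²)) = (22392 - 44*57)/(21220 + (-59 + 324)) = (22392 - 2508)/(21220 + 265) = 19884/21485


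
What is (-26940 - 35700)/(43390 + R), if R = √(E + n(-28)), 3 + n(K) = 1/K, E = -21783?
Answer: -76102588800/52715988809 + 125280*I*√4270063/52715988809 ≈ -1.4436 + 0.0049108*I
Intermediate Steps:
n(K) = -3 + 1/K
R = I*√4270063/14 (R = √(-21783 + (-3 + 1/(-28))) = √(-21783 + (-3 - 1/28)) = √(-21783 - 85/28) = √(-610009/28) = I*√4270063/14 ≈ 147.6*I)
(-26940 - 35700)/(43390 + R) = (-26940 - 35700)/(43390 + I*√4270063/14) = -62640/(43390 + I*√4270063/14)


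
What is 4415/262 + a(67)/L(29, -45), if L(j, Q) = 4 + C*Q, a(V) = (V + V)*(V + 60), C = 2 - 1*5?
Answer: 5072401/36418 ≈ 139.28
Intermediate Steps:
C = -3 (C = 2 - 5 = -3)
a(V) = 2*V*(60 + V) (a(V) = (2*V)*(60 + V) = 2*V*(60 + V))
L(j, Q) = 4 - 3*Q
4415/262 + a(67)/L(29, -45) = 4415/262 + (2*67*(60 + 67))/(4 - 3*(-45)) = 4415*(1/262) + (2*67*127)/(4 + 135) = 4415/262 + 17018/139 = 5072401/36418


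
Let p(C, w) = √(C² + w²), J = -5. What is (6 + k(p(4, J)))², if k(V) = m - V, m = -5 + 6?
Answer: (7 - √41)² ≈ 0.35626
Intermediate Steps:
m = 1
k(V) = 1 - V
(6 + k(p(4, J)))² = (6 + (1 - √(4² + (-5)²)))² = (6 + (1 - √(16 + 25)))² = (6 + (1 - √41))² = (7 - √41)²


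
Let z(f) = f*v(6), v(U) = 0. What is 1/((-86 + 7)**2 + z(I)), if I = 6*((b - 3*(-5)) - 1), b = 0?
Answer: 1/6241 ≈ 0.00016023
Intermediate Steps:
I = 84 (I = 6*((0 - 3*(-5)) - 1) = 6*((0 + 15) - 1) = 6*(15 - 1) = 6*14 = 84)
z(f) = 0 (z(f) = f*0 = 0)
1/((-86 + 7)**2 + z(I)) = 1/((-86 + 7)**2 + 0) = 1/((-79)**2 + 0) = 1/(6241 + 0) = 1/6241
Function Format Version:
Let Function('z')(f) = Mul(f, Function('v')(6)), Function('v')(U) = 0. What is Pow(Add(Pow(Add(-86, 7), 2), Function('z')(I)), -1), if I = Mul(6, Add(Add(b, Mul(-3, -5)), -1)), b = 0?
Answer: Rational(1, 6241) ≈ 0.00016023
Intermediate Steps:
I = 84 (I = Mul(6, Add(Add(0, Mul(-3, -5)), -1)) = Mul(6, Add(Add(0, 15), -1)) = Mul(6, Add(15, -1)) = Mul(6, 14) = 84)
Function('z')(f) = 0 (Function('z')(f) = Mul(f, 0) = 0)
Pow(Add(Pow(Add(-86, 7), 2), Function('z')(I)), -1) = Pow(Add(Pow(Add(-86, 7), 2), 0), -1) = Pow(Add(Pow(-79, 2), 0), -1) = Pow(Add(6241, 0), -1) = Pow(6241, -1) = Rational(1, 6241)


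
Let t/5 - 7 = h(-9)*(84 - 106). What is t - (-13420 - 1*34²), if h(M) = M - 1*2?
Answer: 15821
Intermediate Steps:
h(M) = -2 + M (h(M) = M - 2 = -2 + M)
t = 1245 (t = 35 + 5*((-2 - 9)*(84 - 106)) = 35 + 5*(-11*(-22)) = 35 + 5*242 = 35 + 1210 = 1245)
t - (-13420 - 1*34²) = 1245 - (-13420 - 1*34²) = 1245 - (-13420 - 1*1156) = 1245 - (-13420 - 1156) = 1245 - 1*(-14576) = 1245 + 14576 = 15821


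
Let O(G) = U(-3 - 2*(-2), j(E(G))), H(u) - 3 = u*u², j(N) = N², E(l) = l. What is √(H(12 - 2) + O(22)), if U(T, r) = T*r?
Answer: √1487 ≈ 38.562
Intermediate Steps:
H(u) = 3 + u³ (H(u) = 3 + u*u² = 3 + u³)
O(G) = G² (O(G) = (-3 - 2*(-2))*G² = (-3 + 4)*G² = 1*G² = G²)
√(H(12 - 2) + O(22)) = √((3 + (12 - 2)³) + 22²) = √((3 + 10³) + 484) = √((3 + 1000) + 484) = √(1003 + 484) = √1487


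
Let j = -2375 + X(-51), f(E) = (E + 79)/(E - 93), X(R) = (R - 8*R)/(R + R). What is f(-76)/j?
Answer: 6/803933 ≈ 7.4633e-6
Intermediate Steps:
X(R) = -7/2 (X(R) = (-7*R)/((2*R)) = (-7*R)*(1/(2*R)) = -7/2)
f(E) = (79 + E)/(-93 + E)
j = -4757/2 (j = -2375 - 7/2 = -4757/2 ≈ -2378.5)
f(-76)/j = ((79 - 76)/(-93 - 76))/(-4757/2) = (3/(-169))*(-2/4757) = -1/169*3*(-2/4757) = -3/169*(-2/4757) = 6/803933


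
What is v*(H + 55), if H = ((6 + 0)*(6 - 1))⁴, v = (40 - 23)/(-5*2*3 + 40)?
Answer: 2754187/2 ≈ 1.3771e+6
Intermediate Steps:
v = 17/10 (v = 17/(-10*3 + 40) = 17/(-30 + 40) = 17/10 ≈ 1.7000)
H = 810000 (H = (6*5)⁴ = 30⁴ = 810000)
v*(H + 55) = 17*(810000 + 55)/10 = (17/10)*810055 = 2754187/2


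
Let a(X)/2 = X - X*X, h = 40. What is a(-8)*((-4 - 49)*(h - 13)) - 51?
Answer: 206013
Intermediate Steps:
a(X) = -2*X² + 2*X (a(X) = 2*(X - X*X) = 2*(X - X²) = -2*X² + 2*X)
a(-8)*((-4 - 49)*(h - 13)) - 51 = (2*(-8)*(1 - 1*(-8)))*((-4 - 49)*(40 - 13)) - 51 = (2*(-8)*(1 + 8))*(-53*27) - 51 = (2*(-8)*9)*(-1431) - 51 = -144*(-1431) - 51 = 206064 - 51 = 206013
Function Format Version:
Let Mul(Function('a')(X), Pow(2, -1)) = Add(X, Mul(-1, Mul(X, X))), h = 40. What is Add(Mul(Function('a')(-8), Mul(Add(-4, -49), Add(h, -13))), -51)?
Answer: 206013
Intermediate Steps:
Function('a')(X) = Add(Mul(-2, Pow(X, 2)), Mul(2, X)) (Function('a')(X) = Mul(2, Add(X, Mul(-1, Mul(X, X)))) = Mul(2, Add(X, Mul(-1, Pow(X, 2)))) = Add(Mul(-2, Pow(X, 2)), Mul(2, X)))
Add(Mul(Function('a')(-8), Mul(Add(-4, -49), Add(h, -13))), -51) = Add(Mul(Mul(2, -8, Add(1, Mul(-1, -8))), Mul(Add(-4, -49), Add(40, -13))), -51) = Add(Mul(Mul(2, -8, Add(1, 8)), Mul(-53, 27)), -51) = Add(Mul(Mul(2, -8, 9), -1431), -51) = Add(Mul(-144, -1431), -51) = Add(206064, -51) = 206013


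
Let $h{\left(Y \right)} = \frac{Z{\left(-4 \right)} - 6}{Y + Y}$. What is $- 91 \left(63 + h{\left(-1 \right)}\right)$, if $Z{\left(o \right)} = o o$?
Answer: $-5278$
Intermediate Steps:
$Z{\left(o \right)} = o^{2}$
$h{\left(Y \right)} = \frac{5}{Y}$ ($h{\left(Y \right)} = \frac{\left(-4\right)^{2} - 6}{Y + Y} = \frac{16 - 6}{2 Y} = 10 \frac{1}{2 Y} = \frac{5}{Y}$)
$- 91 \left(63 + h{\left(-1 \right)}\right) = - 91 \left(63 + \frac{5}{-1}\right) = - 91 \left(63 + 5 \left(-1\right)\right) = - 91 \left(63 - 5\right) = \left(-91\right) 58 = -5278$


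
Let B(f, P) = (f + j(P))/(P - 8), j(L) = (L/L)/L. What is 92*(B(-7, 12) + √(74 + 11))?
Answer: -1909/12 + 92*√85 ≈ 689.12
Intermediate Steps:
j(L) = 1/L
B(f, P) = (f + 1/P)/(-8 + P) (B(f, P) = (f + 1/P)/(P - 8) = (f + 1/P)/(-8 + P))
92*(B(-7, 12) + √(74 + 11)) = 92*((1 + 12*(-7))/(12*(-8 + 12)) + √(74 + 11)) = 92*((1/12)*(1 - 84)/4 + √85) = 92*((1/12)*(¼)*(-83) + √85) = 92*(-83/48 + √85) = -1909/12 + 92*√85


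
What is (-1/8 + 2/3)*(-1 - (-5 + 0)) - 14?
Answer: -71/6 ≈ -11.833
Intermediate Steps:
(-1/8 + 2/3)*(-1 - (-5 + 0)) - 14 = (-1*⅛ + 2*(⅓))*(-1 - 1*(-5)) - 14 = (-⅛ + ⅔)*(-1 + 5) - 14 = (13/24)*4 - 14 = 13/6 - 14 = -71/6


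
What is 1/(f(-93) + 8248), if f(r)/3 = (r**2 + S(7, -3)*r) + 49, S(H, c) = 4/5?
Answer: 5/170594 ≈ 2.9309e-5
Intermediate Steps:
S(H, c) = 4/5 (S(H, c) = 4*(1/5) = 4/5)
f(r) = 147 + 3*r**2 + 12*r/5 (f(r) = 3*((r**2 + 4*r/5) + 49) = 3*(49 + r**2 + 4*r/5) = 147 + 3*r**2 + 12*r/5)
1/(f(-93) + 8248) = 1/((147 + 3*(-93)**2 + (12/5)*(-93)) + 8248) = 1/((147 + 3*8649 - 1116/5) + 8248) = 1/((147 + 25947 - 1116/5) + 8248) = 1/(129354/5 + 8248) = 1/(170594/5) = 5/170594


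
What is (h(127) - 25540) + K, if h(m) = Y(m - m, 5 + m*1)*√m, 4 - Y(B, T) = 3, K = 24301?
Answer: -1239 + √127 ≈ -1227.7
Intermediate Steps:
Y(B, T) = 1 (Y(B, T) = 4 - 1*3 = 4 - 3 = 1)
h(m) = √m (h(m) = 1*√m = √m)
(h(127) - 25540) + K = (√127 - 25540) + 24301 = (-25540 + √127) + 24301 = -1239 + √127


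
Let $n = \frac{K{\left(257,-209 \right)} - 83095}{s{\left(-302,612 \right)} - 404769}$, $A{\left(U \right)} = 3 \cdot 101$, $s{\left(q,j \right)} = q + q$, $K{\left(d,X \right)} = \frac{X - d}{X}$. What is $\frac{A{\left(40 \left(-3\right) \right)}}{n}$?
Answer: $\frac{25671055971}{17366389} \approx 1478.2$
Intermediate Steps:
$K{\left(d,X \right)} = \frac{X - d}{X}$
$s{\left(q,j \right)} = 2 q$
$A{\left(U \right)} = 303$
$n = \frac{17366389}{84722957}$ ($n = \frac{\frac{-209 - 257}{-209} - 83095}{2 \left(-302\right) - 404769} = \frac{- \frac{-209 - 257}{209} - 83095}{-604 - 404769} = \frac{\left(- \frac{1}{209}\right) \left(-466\right) - 83095}{-405373} = \left(\frac{466}{209} - 83095\right) \left(- \frac{1}{405373}\right) = \left(- \frac{17366389}{209}\right) \left(- \frac{1}{405373}\right) = \frac{17366389}{84722957} \approx 0.20498$)
$\frac{A{\left(40 \left(-3\right) \right)}}{n} = \frac{303}{\frac{17366389}{84722957}} = 303 \cdot \frac{84722957}{17366389} = \frac{25671055971}{17366389}$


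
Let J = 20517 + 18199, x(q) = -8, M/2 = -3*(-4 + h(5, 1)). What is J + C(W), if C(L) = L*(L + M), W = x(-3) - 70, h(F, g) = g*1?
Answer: 43396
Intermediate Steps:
h(F, g) = g
M = 18 (M = 2*(-3*(-4 + 1)) = 2*(-3*(-3)) = 2*9 = 18)
J = 38716
W = -78 (W = -8 - 70 = -78)
C(L) = L*(18 + L) (C(L) = L*(L + 18) = L*(18 + L))
J + C(W) = 38716 - 78*(18 - 78) = 38716 - 78*(-60) = 38716 + 4680 = 43396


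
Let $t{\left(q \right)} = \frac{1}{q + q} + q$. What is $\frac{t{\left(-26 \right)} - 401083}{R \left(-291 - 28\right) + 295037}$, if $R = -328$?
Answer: $- \frac{20857669}{20782788} \approx -1.0036$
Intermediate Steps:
$t{\left(q \right)} = q + \frac{1}{2 q}$ ($t{\left(q \right)} = \frac{1}{2 q} + q = q + \frac{1}{2 q}$)
$\frac{t{\left(-26 \right)} - 401083}{R \left(-291 - 28\right) + 295037} = \frac{\left(-26 + \frac{1}{2 \left(-26\right)}\right) - 401083}{- 328 \left(-291 - 28\right) + 295037} = \frac{\left(-26 + \frac{1}{2} \left(- \frac{1}{26}\right)\right) - 401083}{\left(-328\right) \left(-319\right) + 295037} = \frac{\left(-26 - \frac{1}{52}\right) - 401083}{104632 + 295037} = \frac{- \frac{1353}{52} - 401083}{399669} = \left(- \frac{20857669}{52}\right) \frac{1}{399669} = - \frac{20857669}{20782788}$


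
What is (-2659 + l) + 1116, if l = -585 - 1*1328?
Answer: -3456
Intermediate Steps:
l = -1913 (l = -585 - 1328 = -1913)
(-2659 + l) + 1116 = (-2659 - 1913) + 1116 = -4572 + 1116 = -3456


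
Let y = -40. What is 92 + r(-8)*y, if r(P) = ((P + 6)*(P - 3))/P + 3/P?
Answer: 217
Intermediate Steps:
r(P) = 3/P + (-3 + P)*(6 + P)/P (r(P) = ((6 + P)*(-3 + P))/P + 3/P = ((-3 + P)*(6 + P))/P + 3/P = (-3 + P)*(6 + P)/P + 3/P = 3/P + (-3 + P)*(6 + P)/P)
92 + r(-8)*y = 92 + (3 - 8 - 15/(-8))*(-40) = 92 + (3 - 8 - 15*(-⅛))*(-40) = 92 + (3 - 8 + 15/8)*(-40) = 92 - 25/8*(-40) = 92 + 125 = 217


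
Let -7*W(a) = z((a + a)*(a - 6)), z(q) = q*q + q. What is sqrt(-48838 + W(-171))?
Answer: 934*I*sqrt(29407)/7 ≈ 22881.0*I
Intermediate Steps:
z(q) = q + q**2 (z(q) = q**2 + q = q + q**2)
W(a) = -2*a*(1 + 2*a*(-6 + a))*(-6 + a)/7 (W(a) = -(a + a)*(a - 6)*(1 + (a + a)*(a - 6))/7 = -(2*a)*(-6 + a)*(1 + (2*a)*(-6 + a))/7 = -2*a*(-6 + a)*(1 + 2*a*(-6 + a))/7 = -2*a*(1 + 2*a*(-6 + a))*(-6 + a)/7)
sqrt(-48838 + W(-171)) = sqrt(-48838 - 2/7*(-171)*(1 + 2*(-171)*(-6 - 171))*(-6 - 171)) = sqrt(-48838 - 2/7*(-171)*(1 + 2*(-171)*(-177))*(-177)) = sqrt(-48838 - 2/7*(-171)*(1 + 60534)*(-177)) = sqrt(-48838 - 2/7*(-171)*60535*(-177)) = sqrt(-48838 - 3664425690/7) = sqrt(-3664767556/7) = 934*I*sqrt(29407)/7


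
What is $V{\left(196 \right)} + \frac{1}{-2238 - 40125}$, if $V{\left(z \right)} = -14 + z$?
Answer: $\frac{7710065}{42363} \approx 182.0$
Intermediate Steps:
$V{\left(196 \right)} + \frac{1}{-2238 - 40125} = \left(-14 + 196\right) + \frac{1}{-2238 - 40125} = 182 + \frac{1}{-42363} = 182 - \frac{1}{42363} = \frac{7710065}{42363}$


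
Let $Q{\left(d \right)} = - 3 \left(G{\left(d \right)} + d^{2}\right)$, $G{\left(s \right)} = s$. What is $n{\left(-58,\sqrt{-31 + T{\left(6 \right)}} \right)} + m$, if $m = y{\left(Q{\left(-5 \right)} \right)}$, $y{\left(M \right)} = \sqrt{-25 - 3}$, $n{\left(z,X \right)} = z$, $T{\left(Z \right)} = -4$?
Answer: $-58 + 2 i \sqrt{7} \approx -58.0 + 5.2915 i$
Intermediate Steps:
$Q{\left(d \right)} = - 3 d - 3 d^{2}$ ($Q{\left(d \right)} = - 3 \left(d + d^{2}\right) = - 3 d - 3 d^{2}$)
$y{\left(M \right)} = 2 i \sqrt{7}$ ($y{\left(M \right)} = \sqrt{-28} = 2 i \sqrt{7}$)
$m = 2 i \sqrt{7} \approx 5.2915 i$
$n{\left(-58,\sqrt{-31 + T{\left(6 \right)}} \right)} + m = -58 + 2 i \sqrt{7}$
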